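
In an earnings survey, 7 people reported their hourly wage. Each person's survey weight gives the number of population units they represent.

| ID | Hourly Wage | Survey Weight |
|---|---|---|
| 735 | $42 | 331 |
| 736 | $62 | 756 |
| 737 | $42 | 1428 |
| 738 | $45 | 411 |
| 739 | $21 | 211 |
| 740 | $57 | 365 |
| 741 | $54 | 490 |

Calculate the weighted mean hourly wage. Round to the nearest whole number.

Weighted sum = 190941
Sum of weights = 3992
Weighted mean = 190941 / 3992 = 47.830912

48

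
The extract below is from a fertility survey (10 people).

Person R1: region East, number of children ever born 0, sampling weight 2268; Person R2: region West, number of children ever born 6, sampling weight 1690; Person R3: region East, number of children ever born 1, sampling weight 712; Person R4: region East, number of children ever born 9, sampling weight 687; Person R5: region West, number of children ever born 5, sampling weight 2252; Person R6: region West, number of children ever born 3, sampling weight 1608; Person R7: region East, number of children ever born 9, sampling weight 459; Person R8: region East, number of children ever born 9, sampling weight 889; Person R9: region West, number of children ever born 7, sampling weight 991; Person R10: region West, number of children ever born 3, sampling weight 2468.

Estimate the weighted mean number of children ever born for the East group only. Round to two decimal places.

3.79

East rows: R1, R3, R4, R7, R8
Weighted sum = 0×2268 + 1×712 + 9×687 + 9×459 + 9×889
  = 0 + 712 + 6183 + 4131 + 8001 = 19027
Sum of weights = 2268 + 712 + 687 + 459 + 889 = 5015
Weighted mean = 19027 / 5015 = 3.7940179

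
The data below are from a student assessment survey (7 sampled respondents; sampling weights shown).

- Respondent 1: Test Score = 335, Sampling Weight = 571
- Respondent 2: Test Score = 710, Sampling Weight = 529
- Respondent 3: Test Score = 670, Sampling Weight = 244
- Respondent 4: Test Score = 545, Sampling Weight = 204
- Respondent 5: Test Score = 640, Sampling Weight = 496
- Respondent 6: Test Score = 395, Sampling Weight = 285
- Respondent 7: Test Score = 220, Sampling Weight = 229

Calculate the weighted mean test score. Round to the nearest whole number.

517

Weighted sum = 1321930
Sum of weights = 2558
Weighted mean = 1321930 / 2558 = 516.78264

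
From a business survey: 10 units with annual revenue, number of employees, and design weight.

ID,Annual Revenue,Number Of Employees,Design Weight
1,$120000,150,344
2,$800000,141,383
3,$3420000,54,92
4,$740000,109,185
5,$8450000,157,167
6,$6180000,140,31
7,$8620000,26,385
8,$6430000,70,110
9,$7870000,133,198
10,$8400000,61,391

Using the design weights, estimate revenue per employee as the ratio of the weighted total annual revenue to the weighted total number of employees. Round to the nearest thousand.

49000

Σ wᵢ·y = 120000×344 + 800000×383 + 3420000×92 + 740000×185 + 8450000×167 + 6180000×31 + 8620000×385 + 6430000×110 + 7870000×198 + 8400000×391
  = 41280000 + 306400000 + 314640000 + 136900000 + 1411150000 + 191580000 + 3318700000 + 707300000 + 1558260000 + 3284400000 = 11270610000
Σ wᵢ·x = 150×344 + 141×383 + 54×92 + 109×185 + 157×167 + 140×31 + 26×385 + 70×110 + 133×198 + 61×391
  = 51600 + 54003 + 4968 + 20165 + 26219 + 4340 + 10010 + 7700 + 26334 + 23851 = 229190
Ratio = 11270610000 / 229190 = 49175.837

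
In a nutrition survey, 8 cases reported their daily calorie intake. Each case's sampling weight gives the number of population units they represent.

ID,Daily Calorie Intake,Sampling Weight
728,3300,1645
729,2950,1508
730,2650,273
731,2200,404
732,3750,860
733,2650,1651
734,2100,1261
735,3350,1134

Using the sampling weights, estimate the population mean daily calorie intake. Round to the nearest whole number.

2923

Weighted sum = 3300×1645 + 2950×1508 + 2650×273 + 2200×404 + 3750×860 + 2650×1651 + 2100×1261 + 3350×1134
  = 5428500 + 4448600 + 723450 + 888800 + 3225000 + 4375150 + 2648100 + 3798900 = 25536500
Sum of weights = 1645 + 1508 + 273 + 404 + 860 + 1651 + 1261 + 1134 = 8736
Weighted mean = 25536500 / 8736 = 2923.1342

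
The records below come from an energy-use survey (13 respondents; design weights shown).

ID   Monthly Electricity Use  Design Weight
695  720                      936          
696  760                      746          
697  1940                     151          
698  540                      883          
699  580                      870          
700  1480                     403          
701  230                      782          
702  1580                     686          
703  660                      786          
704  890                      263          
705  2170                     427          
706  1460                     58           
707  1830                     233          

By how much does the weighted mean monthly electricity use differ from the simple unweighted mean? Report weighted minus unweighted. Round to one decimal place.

-232.6

Unweighted sum = 14840
Unweighted mean = 14840 / 13 = 1141.5385
Weighted sum = 6565910
Sum of weights = 7224
Weighted mean = 6565910 / 7224 = 908.90227
Difference (weighted minus unweighted) = -232.63619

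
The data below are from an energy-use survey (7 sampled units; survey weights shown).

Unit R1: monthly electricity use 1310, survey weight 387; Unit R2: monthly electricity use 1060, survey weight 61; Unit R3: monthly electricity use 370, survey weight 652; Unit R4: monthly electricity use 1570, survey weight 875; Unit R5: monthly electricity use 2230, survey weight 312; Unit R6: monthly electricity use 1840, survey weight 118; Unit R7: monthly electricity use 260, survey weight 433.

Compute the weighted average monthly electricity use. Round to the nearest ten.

1130

Weighted sum = 1310×387 + 1060×61 + 370×652 + 1570×875 + 2230×312 + 1840×118 + 260×433
  = 506970 + 64660 + 241240 + 1373750 + 695760 + 217120 + 112580 = 3212080
Sum of weights = 2838
Weighted mean = 3212080 / 2838 = 1131.8111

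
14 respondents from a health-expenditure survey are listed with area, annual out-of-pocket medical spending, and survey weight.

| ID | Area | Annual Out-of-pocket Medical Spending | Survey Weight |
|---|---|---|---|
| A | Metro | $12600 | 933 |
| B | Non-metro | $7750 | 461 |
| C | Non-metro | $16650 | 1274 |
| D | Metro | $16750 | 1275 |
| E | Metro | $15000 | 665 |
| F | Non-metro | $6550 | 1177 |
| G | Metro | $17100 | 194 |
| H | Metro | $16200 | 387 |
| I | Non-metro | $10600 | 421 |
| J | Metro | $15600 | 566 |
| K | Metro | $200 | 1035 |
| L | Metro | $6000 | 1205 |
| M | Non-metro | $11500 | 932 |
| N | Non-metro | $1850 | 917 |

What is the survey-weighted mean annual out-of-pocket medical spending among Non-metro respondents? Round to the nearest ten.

Non-metro rows: B, C, F, I, M, N
Weighted sum = 7750×461 + 16650×1274 + 6550×1177 + 10600×421 + 11500×932 + 1850×917
  = 3572750 + 21212100 + 7709350 + 4462600 + 10718000 + 1696450 = 49371250
Sum of weights = 461 + 1274 + 1177 + 421 + 932 + 917 = 5182
Weighted mean = 49371250 / 5182 = 9527.4508

9530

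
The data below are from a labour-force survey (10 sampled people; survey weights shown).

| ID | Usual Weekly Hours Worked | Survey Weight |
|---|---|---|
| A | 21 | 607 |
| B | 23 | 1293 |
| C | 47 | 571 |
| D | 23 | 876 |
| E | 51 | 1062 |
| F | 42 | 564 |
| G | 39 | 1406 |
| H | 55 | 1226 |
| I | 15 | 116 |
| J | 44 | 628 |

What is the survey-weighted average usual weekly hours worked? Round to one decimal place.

Weighted sum = 21×607 + 23×1293 + 47×571 + 23×876 + 51×1062 + 42×564 + 39×1406 + 55×1226 + 15×116 + 44×628
  = 318957
Sum of weights = 607 + 1293 + 571 + 876 + 1062 + 564 + 1406 + 1226 + 116 + 628 = 8349
Weighted mean = 318957 / 8349 = 38.203018

38.2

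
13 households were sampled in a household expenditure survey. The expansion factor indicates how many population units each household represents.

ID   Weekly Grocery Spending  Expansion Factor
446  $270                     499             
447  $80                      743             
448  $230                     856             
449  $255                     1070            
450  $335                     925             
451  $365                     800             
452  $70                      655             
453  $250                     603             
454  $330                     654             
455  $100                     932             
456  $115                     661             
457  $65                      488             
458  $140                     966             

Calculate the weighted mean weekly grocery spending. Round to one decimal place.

Weighted sum = 2014370
Sum of weights = 9852
Weighted mean = 2014370 / 9852 = 204.46305

204.5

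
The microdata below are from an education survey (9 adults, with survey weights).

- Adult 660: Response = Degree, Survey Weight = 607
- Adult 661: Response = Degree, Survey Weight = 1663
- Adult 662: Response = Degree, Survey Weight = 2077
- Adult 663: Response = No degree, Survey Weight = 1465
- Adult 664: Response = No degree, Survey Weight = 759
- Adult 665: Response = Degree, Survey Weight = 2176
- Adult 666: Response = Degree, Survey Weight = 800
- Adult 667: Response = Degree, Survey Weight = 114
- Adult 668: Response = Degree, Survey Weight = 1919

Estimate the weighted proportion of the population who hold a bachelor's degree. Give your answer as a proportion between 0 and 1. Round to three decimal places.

0.808

Sum of weights for 'Degree' = 607 + 1663 + 2077 + 2176 + 800 + 114 + 1919 = 9356
Total weight = 11580
Weighted proportion = 9356 / 11580 = 0.80794473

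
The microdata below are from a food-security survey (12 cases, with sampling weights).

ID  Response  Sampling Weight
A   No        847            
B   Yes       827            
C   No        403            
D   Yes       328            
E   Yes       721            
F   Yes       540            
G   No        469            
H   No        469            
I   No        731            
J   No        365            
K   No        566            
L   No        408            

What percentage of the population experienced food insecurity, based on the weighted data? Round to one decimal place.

36.2

Sum of weights for 'Yes' = 827 + 328 + 721 + 540 = 2416
Total weight = 6674
Weighted proportion = 2416 / 6674 = 0.3620018 → 36.20018%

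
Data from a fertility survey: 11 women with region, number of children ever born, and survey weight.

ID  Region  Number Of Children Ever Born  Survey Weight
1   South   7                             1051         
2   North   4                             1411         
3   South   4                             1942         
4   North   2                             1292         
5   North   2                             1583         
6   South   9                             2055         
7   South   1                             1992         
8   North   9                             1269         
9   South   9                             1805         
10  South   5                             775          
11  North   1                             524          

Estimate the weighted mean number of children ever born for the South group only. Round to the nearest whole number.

South rows: 1, 3, 6, 7, 9, 10
Weighted sum = 7×1051 + 4×1942 + 9×2055 + 1×1992 + 9×1805 + 5×775
  = 7357 + 7768 + 18495 + 1992 + 16245 + 3875 = 55732
Sum of weights = 1051 + 1942 + 2055 + 1992 + 1805 + 775 = 9620
Weighted mean = 55732 / 9620 = 5.7933472

6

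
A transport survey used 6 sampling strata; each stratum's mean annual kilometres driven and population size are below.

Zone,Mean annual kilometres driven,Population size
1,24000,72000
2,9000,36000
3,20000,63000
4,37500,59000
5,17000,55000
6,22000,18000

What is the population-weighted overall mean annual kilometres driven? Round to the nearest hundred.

22600

Σ Nₕ·x̄ₕ = 6855500000
Σ Nₕ = 303000
Overall mean = 6855500000 / 303000 = 22625.413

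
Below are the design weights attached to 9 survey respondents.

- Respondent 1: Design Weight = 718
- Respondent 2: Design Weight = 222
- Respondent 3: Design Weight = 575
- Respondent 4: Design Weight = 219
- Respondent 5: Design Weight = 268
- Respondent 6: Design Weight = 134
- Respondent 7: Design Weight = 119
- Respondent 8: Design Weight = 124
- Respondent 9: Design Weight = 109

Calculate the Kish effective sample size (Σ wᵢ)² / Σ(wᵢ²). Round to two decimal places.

Σ wᵢ = 718 + 222 + 575 + 219 + 268 + 134 + 119 + 124 + 109 = 2488
Σ wᵢ² = 515524 + 49284 + 330625 + 47961 + 71824 + 17956 + 14161 + 15376 + 11881 = 1074592
n_eff = 2488² / 1074592 = 6190144 / 1074592 = 5.7604598

5.76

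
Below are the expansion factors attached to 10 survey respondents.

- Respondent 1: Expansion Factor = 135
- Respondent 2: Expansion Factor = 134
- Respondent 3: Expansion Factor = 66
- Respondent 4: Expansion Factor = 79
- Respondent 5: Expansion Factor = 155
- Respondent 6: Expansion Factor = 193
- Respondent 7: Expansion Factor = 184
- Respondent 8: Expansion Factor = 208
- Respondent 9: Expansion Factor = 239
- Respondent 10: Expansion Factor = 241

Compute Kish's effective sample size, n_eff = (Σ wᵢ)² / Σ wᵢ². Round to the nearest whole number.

9

Σ wᵢ = 135 + 134 + 66 + 79 + 155 + 193 + 184 + 208 + 239 + 241 = 1634
Σ wᵢ² = 18225 + 17956 + 4356 + 6241 + 24025 + 37249 + 33856 + 43264 + 57121 + 58081 = 300374
n_eff = 1634² / 300374 = 2669956 / 300374 = 8.888772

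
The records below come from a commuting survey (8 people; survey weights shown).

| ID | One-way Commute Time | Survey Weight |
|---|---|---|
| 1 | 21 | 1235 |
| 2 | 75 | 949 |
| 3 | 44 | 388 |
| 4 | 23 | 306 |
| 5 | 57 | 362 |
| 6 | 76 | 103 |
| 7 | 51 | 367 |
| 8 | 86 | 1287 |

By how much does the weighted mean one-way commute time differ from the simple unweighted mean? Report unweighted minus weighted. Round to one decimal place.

Unweighted sum = 21 + 75 + 44 + 23 + 57 + 76 + 51 + 86 = 433
Unweighted mean = 433 / 8 = 54.125
Weighted sum = 21×1235 + 75×949 + 44×388 + 23×306 + 57×362 + 76×103 + 51×367 + 86×1287
  = 25935 + 71175 + 17072 + 7038 + 20634 + 7828 + 18717 + 110682 = 279081
Sum of weights = 1235 + 949 + 388 + 306 + 362 + 103 + 367 + 1287 = 4997
Weighted mean = 279081 / 4997 = 55.84971
Difference (unweighted minus weighted) = -1.7247098

-1.7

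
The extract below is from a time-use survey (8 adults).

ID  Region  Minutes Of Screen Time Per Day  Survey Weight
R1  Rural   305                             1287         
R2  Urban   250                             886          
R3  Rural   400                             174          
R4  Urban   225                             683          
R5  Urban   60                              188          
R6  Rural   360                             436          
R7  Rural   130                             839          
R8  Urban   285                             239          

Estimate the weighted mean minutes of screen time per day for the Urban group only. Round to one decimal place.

Urban rows: R2, R4, R5, R8
Weighted sum = 250×886 + 225×683 + 60×188 + 285×239
  = 221500 + 153675 + 11280 + 68115 = 454570
Sum of weights = 886 + 683 + 188 + 239 = 1996
Weighted mean = 454570 / 1996 = 227.74048

227.7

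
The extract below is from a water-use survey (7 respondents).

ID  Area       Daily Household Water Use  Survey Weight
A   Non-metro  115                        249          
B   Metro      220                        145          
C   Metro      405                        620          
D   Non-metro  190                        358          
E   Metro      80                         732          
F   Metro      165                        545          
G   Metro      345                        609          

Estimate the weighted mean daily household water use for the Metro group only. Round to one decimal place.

242.0

Metro rows: B, C, E, F, G
Weighted sum = 641590
Sum of weights = 145 + 620 + 732 + 545 + 609 = 2651
Weighted mean = 641590 / 2651 = 242.01811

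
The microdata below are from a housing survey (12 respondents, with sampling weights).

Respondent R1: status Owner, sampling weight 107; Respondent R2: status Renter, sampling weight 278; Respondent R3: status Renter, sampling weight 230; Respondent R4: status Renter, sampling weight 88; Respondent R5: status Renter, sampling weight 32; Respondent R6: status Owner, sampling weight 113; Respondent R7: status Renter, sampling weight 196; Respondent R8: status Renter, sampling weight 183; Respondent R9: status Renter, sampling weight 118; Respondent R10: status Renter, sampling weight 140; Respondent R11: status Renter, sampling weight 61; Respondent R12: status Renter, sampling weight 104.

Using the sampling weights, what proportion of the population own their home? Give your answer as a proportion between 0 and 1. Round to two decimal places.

Sum of weights for 'Owner' = 107 + 113 = 220
Total weight = 107 + 278 + 230 + 88 + 32 + 113 + 196 + 183 + 118 + 140 + 61 + 104 = 1650
Weighted proportion = 220 / 1650 = 0.13333333

0.13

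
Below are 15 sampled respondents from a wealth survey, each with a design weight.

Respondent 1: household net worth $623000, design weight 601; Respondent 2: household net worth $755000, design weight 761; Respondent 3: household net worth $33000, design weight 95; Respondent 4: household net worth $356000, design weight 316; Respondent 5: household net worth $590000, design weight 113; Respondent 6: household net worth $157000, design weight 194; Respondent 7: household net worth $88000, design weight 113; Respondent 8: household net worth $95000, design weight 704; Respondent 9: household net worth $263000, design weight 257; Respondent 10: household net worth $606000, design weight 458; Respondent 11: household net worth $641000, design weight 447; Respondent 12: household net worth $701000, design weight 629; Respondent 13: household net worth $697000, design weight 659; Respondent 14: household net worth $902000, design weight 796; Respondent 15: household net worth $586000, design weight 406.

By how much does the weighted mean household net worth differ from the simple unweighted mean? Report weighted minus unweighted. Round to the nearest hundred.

Unweighted sum = 7093000
Unweighted mean = 7093000 / 15 = 472866.67
Weighted sum = 3726387000
Sum of weights = 6549
Weighted mean = 3726387000 / 6549 = 569000.92
Difference (weighted minus unweighted) = 96134.25

96100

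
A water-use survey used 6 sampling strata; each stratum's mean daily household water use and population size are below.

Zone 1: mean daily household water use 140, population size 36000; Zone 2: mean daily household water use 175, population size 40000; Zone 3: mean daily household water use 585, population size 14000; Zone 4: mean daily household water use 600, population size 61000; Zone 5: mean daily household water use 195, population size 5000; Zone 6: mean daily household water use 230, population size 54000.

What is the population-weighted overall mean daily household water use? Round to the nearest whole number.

334

Σ Nₕ·x̄ₕ = 140×36000 + 175×40000 + 585×14000 + 600×61000 + 195×5000 + 230×54000
  = 5040000 + 7000000 + 8190000 + 36600000 + 975000 + 12420000 = 70225000
Σ Nₕ = 36000 + 40000 + 14000 + 61000 + 5000 + 54000 = 210000
Overall mean = 70225000 / 210000 = 334.40476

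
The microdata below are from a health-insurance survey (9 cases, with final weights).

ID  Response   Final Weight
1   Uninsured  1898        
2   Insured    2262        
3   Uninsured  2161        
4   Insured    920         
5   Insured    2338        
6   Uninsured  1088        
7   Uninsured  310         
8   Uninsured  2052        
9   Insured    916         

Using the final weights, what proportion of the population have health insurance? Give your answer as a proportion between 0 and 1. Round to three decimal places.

Sum of weights for 'Insured' = 2262 + 920 + 2338 + 916 = 6436
Total weight = 13945
Weighted proportion = 6436 / 13945 = 0.46152743

0.462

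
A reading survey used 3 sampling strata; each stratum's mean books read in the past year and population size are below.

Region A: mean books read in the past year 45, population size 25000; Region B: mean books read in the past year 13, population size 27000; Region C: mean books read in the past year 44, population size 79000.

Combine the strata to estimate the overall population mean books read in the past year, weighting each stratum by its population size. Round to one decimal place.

Σ Nₕ·x̄ₕ = 45×25000 + 13×27000 + 44×79000
  = 1125000 + 351000 + 3476000 = 4952000
Σ Nₕ = 25000 + 27000 + 79000 = 131000
Overall mean = 4952000 / 131000 = 37.801527

37.8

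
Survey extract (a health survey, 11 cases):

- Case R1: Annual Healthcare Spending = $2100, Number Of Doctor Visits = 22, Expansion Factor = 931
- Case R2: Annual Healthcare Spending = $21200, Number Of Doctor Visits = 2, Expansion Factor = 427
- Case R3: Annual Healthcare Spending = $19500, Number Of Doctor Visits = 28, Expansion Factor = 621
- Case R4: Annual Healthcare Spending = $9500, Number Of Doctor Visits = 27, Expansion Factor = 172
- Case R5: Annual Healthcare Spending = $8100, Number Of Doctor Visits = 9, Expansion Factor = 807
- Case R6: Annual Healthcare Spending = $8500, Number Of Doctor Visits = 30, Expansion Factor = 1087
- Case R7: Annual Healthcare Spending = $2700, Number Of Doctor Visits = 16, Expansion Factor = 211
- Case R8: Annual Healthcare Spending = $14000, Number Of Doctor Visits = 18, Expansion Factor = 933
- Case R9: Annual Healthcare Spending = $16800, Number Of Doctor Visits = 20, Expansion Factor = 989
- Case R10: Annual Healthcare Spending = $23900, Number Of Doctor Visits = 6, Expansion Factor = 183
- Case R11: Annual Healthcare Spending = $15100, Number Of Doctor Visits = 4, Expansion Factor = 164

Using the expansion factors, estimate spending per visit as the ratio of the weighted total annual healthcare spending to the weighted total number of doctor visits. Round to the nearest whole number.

621

Σ wᵢ·y = 2100×931 + 21200×427 + 19500×621 + 9500×172 + 8100×807 + 8500×1087 + 2700×211 + 14000×933 + 16800×989 + 23900×183 + 15100×164
  = 1955100 + 9052400 + 12109500 + 1634000 + 6536700 + 9239500 + 569700 + 13062000 + 16615200 + 4373700 + 2476400 = 77624200
Σ wᵢ·x = 22×931 + 2×427 + 28×621 + 27×172 + 9×807 + 30×1087 + 16×211 + 18×933 + 20×989 + 6×183 + 4×164
  = 20482 + 854 + 17388 + 4644 + 7263 + 32610 + 3376 + 16794 + 19780 + 1098 + 656 = 124945
Ratio = 77624200 / 124945 = 621.26696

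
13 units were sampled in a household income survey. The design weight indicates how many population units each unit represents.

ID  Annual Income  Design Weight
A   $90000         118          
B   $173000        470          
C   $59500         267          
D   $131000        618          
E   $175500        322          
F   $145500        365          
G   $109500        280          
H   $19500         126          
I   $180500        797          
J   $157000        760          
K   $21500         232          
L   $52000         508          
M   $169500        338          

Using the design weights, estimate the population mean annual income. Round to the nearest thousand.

131000

Weighted sum = 683383500
Sum of weights = 5201
Weighted mean = 683383500 / 5201 = 131394.64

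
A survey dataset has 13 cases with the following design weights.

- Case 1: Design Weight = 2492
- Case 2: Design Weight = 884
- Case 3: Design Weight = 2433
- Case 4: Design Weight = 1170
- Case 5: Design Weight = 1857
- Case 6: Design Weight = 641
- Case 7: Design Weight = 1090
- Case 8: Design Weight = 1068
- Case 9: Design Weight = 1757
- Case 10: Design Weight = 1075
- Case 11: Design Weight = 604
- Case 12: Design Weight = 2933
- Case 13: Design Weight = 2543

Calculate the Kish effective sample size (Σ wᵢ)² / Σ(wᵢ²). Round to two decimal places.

Σ wᵢ = 20547
Σ wᵢ² = 40144791
n_eff = 20547² / 40144791 = 422179209 / 40144791 = 10.516413

10.52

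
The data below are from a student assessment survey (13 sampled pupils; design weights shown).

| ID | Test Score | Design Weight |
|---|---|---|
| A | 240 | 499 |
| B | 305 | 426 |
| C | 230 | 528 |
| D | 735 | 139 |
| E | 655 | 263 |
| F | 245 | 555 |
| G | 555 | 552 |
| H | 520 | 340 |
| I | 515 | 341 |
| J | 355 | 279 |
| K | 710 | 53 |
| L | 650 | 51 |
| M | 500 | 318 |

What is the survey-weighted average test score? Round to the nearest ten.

Weighted sum = 1769135
Sum of weights = 4344
Weighted mean = 1769135 / 4344 = 407.25944

410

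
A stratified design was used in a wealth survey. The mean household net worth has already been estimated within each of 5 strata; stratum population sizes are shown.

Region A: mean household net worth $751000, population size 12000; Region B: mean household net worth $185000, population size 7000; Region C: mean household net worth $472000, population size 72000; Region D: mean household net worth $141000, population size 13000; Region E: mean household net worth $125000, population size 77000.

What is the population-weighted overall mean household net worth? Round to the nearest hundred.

Σ Nₕ·x̄ₕ = 751000×12000 + 185000×7000 + 472000×72000 + 141000×13000 + 125000×77000
  = 55749000000
Σ Nₕ = 12000 + 7000 + 72000 + 13000 + 77000 = 181000
Overall mean = 55749000000 / 181000 = 308005.52

308000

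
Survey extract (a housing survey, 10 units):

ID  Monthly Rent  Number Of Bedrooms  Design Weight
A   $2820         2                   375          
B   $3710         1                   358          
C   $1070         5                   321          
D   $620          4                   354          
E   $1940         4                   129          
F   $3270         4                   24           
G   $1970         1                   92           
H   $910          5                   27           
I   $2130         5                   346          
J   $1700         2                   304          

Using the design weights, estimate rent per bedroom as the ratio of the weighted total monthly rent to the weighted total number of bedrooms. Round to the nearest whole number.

648

Σ wᵢ·y = 2820×375 + 3710×358 + 1070×321 + 620×354 + 1940×129 + 3270×24 + 1970×92 + 910×27 + 2130×346 + 1700×304
  = 1057500 + 1328180 + 343470 + 219480 + 250260 + 78480 + 181240 + 24570 + 736980 + 516800 = 4736960
Σ wᵢ·x = 2×375 + 1×358 + 5×321 + 4×354 + 4×129 + 4×24 + 1×92 + 5×27 + 5×346 + 2×304
  = 750 + 358 + 1605 + 1416 + 516 + 96 + 92 + 135 + 1730 + 608 = 7306
Ratio = 4736960 / 7306 = 648.36573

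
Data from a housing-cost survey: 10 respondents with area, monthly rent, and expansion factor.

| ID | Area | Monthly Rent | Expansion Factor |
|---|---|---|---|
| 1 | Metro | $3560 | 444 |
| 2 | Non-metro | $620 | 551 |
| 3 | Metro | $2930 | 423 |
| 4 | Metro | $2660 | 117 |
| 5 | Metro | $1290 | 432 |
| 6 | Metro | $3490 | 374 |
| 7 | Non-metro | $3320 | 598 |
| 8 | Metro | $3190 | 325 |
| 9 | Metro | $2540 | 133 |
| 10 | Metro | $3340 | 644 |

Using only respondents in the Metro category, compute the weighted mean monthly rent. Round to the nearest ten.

2950

Metro rows: 1, 3, 4, 5, 6, 8, 9, 10
Weighted sum = 3560×444 + 2930×423 + 2660×117 + 1290×432 + 3490×374 + 3190×325 + 2540×133 + 3340×644
  = 1580640 + 1239390 + 311220 + 557280 + 1305260 + 1036750 + 337820 + 2150960 = 8519320
Sum of weights = 444 + 423 + 117 + 432 + 374 + 325 + 133 + 644 = 2892
Weighted mean = 8519320 / 2892 = 2945.823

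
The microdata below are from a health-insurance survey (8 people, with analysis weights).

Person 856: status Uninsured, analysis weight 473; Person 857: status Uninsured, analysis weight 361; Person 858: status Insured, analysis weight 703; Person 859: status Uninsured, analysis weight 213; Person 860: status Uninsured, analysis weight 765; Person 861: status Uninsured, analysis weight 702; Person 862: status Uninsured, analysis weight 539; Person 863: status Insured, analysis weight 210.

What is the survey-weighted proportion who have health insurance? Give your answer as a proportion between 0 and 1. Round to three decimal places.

0.230

Sum of weights for 'Insured' = 703 + 210 = 913
Total weight = 3966
Weighted proportion = 913 / 3966 = 0.23020676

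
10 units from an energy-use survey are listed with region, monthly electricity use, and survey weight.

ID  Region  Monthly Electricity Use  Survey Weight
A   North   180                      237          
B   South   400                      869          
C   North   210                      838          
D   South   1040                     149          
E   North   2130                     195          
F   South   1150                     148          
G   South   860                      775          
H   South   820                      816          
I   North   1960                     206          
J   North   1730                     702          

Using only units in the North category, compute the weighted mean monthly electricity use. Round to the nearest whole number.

1034

North rows: A, C, E, I, J
Weighted sum = 180×237 + 210×838 + 2130×195 + 1960×206 + 1730×702
  = 42660 + 175980 + 415350 + 403760 + 1214460 = 2252210
Sum of weights = 237 + 838 + 195 + 206 + 702 = 2178
Weighted mean = 2252210 / 2178 = 1034.0725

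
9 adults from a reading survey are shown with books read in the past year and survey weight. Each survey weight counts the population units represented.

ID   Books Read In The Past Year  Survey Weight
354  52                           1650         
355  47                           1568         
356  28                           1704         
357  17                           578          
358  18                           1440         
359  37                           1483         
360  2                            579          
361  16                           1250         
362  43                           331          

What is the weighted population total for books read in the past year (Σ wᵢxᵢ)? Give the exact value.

333216

Weighted total = 52×1650 + 47×1568 + 28×1704 + 17×578 + 18×1440 + 37×1483 + 2×579 + 16×1250 + 43×331
  = 85800 + 73696 + 47712 + 9826 + 25920 + 54871 + 1158 + 20000 + 14233 = 333216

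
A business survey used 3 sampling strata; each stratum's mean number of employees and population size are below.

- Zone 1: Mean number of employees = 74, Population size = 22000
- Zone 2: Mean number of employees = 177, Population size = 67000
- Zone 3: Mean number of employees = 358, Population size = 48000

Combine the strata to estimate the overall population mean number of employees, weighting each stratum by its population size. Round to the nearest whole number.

Σ Nₕ·x̄ₕ = 74×22000 + 177×67000 + 358×48000
  = 1628000 + 11859000 + 17184000 = 30671000
Σ Nₕ = 22000 + 67000 + 48000 = 137000
Overall mean = 30671000 / 137000 = 223.87591

224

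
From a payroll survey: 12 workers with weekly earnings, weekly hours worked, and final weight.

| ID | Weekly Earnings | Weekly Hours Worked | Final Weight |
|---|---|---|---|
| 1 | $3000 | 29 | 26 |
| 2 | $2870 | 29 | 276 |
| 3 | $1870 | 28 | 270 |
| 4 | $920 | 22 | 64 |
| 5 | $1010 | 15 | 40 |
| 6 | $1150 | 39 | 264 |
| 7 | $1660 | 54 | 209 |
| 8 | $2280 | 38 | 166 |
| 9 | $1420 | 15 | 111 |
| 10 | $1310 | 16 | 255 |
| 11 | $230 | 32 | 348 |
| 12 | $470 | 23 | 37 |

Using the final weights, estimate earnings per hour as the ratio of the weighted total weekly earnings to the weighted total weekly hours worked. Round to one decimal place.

Σ wᵢ·y = 3000×26 + 2870×276 + 1870×270 + 920×64 + 1010×40 + 1150×264 + 1660×209 + 2280×166 + 1420×111 + 1310×255 + 230×348 + 470×37
  = 78000 + 792120 + 504900 + 58880 + 40400 + 303600 + 346940 + 378480 + 157620 + 334050 + 80040 + 17390 = 3092420
Σ wᵢ·x = 29×26 + 29×276 + 28×270 + 22×64 + 15×40 + 39×264 + 54×209 + 38×166 + 15×111 + 16×255 + 32×348 + 23×37
  = 754 + 8004 + 7560 + 1408 + 600 + 10296 + 11286 + 6308 + 1665 + 4080 + 11136 + 851 = 63948
Ratio = 3092420 / 63948 = 48.358354

48.4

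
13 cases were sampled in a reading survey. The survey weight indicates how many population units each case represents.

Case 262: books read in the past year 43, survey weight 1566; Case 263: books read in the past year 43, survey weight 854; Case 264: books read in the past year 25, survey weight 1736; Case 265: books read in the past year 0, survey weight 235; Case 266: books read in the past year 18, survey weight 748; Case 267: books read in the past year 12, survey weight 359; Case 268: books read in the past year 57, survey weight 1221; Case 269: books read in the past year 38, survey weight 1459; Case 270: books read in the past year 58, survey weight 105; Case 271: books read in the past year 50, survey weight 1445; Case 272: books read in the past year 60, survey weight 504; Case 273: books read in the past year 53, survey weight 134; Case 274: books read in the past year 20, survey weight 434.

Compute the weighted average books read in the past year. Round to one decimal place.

Weighted sum = 414633
Sum of weights = 10800
Weighted mean = 414633 / 10800 = 38.391944

38.4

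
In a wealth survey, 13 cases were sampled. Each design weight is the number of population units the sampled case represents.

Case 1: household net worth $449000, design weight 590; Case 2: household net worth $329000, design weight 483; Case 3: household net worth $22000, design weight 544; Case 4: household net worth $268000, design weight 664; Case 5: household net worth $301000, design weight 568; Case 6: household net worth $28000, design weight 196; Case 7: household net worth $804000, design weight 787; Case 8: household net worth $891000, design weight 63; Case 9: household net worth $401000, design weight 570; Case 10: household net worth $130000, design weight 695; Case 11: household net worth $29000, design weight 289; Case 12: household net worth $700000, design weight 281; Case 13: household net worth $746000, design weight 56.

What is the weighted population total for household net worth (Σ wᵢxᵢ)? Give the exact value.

2044851000

Weighted total = 2044851000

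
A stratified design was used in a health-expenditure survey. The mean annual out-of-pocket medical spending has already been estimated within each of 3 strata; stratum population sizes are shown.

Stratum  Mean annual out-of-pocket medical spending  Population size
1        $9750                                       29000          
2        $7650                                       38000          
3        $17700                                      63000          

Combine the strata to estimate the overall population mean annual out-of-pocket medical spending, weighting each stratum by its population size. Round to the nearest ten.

12990

Σ Nₕ·x̄ₕ = 9750×29000 + 7650×38000 + 17700×63000
  = 282750000 + 290700000 + 1115100000 = 1688550000
Σ Nₕ = 130000
Overall mean = 1688550000 / 130000 = 12988.846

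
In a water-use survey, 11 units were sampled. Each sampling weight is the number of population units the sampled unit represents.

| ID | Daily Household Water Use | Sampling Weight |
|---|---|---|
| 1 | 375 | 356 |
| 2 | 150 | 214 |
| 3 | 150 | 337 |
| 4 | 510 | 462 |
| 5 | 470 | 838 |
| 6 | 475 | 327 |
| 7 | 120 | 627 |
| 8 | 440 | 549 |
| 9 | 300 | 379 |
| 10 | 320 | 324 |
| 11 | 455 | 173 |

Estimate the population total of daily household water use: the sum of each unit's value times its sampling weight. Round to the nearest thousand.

Weighted total = 1613850

1614000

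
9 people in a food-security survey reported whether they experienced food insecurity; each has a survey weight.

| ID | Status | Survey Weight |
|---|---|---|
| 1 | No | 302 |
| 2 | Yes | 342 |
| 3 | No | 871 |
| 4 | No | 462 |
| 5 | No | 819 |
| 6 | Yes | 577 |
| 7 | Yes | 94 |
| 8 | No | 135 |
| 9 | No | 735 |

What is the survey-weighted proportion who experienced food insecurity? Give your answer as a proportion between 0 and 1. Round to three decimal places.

0.234

Sum of weights for 'Yes' = 342 + 577 + 94 = 1013
Total weight = 302 + 342 + 871 + 462 + 819 + 577 + 94 + 135 + 735 = 4337
Weighted proportion = 1013 / 4337 = 0.23357159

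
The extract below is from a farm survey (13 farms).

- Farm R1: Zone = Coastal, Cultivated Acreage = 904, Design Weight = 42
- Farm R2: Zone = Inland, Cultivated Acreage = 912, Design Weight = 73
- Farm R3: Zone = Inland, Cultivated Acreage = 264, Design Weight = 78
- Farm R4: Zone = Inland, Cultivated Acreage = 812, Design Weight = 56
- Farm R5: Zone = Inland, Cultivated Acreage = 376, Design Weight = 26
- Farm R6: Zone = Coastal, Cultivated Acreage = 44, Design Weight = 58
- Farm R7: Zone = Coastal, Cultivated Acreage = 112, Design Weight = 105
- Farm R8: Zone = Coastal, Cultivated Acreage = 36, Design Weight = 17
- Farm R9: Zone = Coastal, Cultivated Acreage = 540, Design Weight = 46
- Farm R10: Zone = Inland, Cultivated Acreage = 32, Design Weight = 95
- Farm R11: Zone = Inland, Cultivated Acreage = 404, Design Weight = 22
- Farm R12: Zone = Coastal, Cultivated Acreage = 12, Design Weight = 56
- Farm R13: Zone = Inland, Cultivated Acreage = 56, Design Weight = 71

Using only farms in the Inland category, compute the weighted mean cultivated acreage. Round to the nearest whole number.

Inland rows: R2, R3, R4, R5, R10, R11, R13
Weighted sum = 912×73 + 264×78 + 812×56 + 376×26 + 32×95 + 404×22 + 56×71
  = 66576 + 20592 + 45472 + 9776 + 3040 + 8888 + 3976 = 158320
Sum of weights = 73 + 78 + 56 + 26 + 95 + 22 + 71 = 421
Weighted mean = 158320 / 421 = 376.05701

376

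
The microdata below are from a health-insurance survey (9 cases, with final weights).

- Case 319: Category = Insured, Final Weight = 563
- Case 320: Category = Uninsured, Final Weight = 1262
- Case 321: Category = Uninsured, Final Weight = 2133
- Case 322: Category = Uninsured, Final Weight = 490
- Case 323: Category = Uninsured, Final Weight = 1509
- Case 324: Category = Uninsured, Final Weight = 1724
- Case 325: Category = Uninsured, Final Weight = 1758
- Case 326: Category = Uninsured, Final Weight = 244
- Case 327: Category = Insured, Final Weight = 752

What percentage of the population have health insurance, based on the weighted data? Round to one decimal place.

Sum of weights for 'Insured' = 563 + 752 = 1315
Total weight = 563 + 1262 + 2133 + 490 + 1509 + 1724 + 1758 + 244 + 752 = 10435
Weighted proportion = 1315 / 10435 = 0.12601821 → 12.601821%

12.6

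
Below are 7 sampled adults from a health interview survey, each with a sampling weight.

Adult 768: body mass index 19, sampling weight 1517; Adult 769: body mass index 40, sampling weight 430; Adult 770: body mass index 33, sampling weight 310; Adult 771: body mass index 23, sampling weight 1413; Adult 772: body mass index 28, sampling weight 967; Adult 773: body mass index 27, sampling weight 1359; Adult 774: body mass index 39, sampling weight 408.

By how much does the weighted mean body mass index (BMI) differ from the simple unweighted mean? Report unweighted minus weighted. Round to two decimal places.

3.56

Unweighted sum = 19 + 40 + 33 + 23 + 28 + 27 + 39 = 209
Unweighted mean = 209 / 7 = 29.857143
Weighted sum = 168433
Sum of weights = 1517 + 430 + 310 + 1413 + 967 + 1359 + 408 = 6404
Weighted mean = 168433 / 6404 = 26.301218
Difference (unweighted minus weighted) = 3.5559249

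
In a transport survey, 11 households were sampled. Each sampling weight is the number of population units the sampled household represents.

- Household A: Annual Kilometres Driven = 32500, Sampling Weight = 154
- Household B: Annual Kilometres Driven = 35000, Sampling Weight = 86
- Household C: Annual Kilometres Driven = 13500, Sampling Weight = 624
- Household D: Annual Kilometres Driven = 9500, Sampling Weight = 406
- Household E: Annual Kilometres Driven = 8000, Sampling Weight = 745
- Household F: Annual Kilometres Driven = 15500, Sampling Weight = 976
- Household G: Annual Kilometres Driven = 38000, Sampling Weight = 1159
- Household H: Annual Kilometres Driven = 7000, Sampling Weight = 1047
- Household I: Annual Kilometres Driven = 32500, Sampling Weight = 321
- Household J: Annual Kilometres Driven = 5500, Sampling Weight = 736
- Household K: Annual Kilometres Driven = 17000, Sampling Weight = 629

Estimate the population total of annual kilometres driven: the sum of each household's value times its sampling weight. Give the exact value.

117928500

Weighted total = 32500×154 + 35000×86 + 13500×624 + 9500×406 + 8000×745 + 15500×976 + 38000×1159 + 7000×1047 + 32500×321 + 5500×736 + 17000×629
  = 5005000 + 3010000 + 8424000 + 3857000 + 5960000 + 15128000 + 44042000 + 7329000 + 10432500 + 4048000 + 10693000 = 117928500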